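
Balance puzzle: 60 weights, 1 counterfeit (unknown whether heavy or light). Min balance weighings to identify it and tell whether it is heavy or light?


Let n = 60. 120 possibilities (n weights × lighter/heavier); each weighing has 3 outcomes.
Bound for k weighings: say the first weighing puts j weights on each pan. If it tips, the 2j weighed weights remain suspects (each with a known direction) and k-1 weighings give 3^(k-1) outcomes; 3^(k-1) is odd, so 2j ≤ 3^(k-1) - 1. If it balances, the n - 2j unweighed weights remain with direction unknown: 2(n - 2j) ≤ 3^(k-1) - 1 by the same parity argument. Adding, n ≤ (3^(k-1) - 1) + (3^(k-1) - 1)/2 = (3^k - 3)/2, and the classical three-group strategy achieves this (3 weights in 2 weighings, 12 in 3, 39 in 4, 120 in 5).
So we need the smallest k with (3^k - 3)/2 ≥ 60.
k = 4: (3^4 - 3)/2 = 39 < 60 ✗
k = 5: (3^5 - 3)/2 = 120 ≥ 60 ✓

5


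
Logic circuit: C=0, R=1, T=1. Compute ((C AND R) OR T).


C AND R = 0&1 = 0
0 OR 1 = 1

1


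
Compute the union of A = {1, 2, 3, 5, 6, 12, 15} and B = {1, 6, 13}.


A = {1, 2, 3, 5, 6, 12, 15}
B = {1, 6, 13}
Operation: union
All elements combined: 1, 2, 3, 5, 6, 12, 13, 15

{1, 2, 3, 5, 6, 12, 13, 15}


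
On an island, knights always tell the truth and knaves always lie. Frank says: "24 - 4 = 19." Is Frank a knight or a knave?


Statement: "24 - 4 = 19."
Actual: 24 - 4 = 20
Claimed: 19
Statement is FALSE → Frank lies → Knave

Knave


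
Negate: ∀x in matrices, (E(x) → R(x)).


Original: ∀x (E(x) → R(x))
Rule: ¬∀→∃, ¬∃→∀, negate predicate.
Negation: ∃x (E(x) ∧ ¬R(x))

∃x (E(x) ∧ ¬R(x))


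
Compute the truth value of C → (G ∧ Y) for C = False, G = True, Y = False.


C = False, G = True, Y = False
Step 1: G ∧ Y = True AND False = False
Step 2: C → (False): false only when C=True and consequent=False.
Result: True

True


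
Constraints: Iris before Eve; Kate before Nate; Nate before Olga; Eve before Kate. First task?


Constraints: Iris before Eve; Kate before Nate; Nate before Olga; Eve before Kate
The first task can have nothing scheduled before it, so it must never appear on the right of a 'before'.
Tasks appearing after some 'before': Eve, Nate, Olga, Kate.
The only task not in that list is Iris → it is first.

Iris


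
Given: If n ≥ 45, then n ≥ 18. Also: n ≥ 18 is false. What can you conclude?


Modus tollens: P → Q, ¬Q ⊢ ¬P
P: n ≥ 45
Q: n ≥ 18
We have P → Q and Q is false.
By modus tollens, P must be false.

It is not the case that n ≥ 45


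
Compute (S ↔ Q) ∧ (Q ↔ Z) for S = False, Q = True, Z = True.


S = False, Q = True, Z = True
Step 1: S ↔ Q is true when S and Q have the same value. Result: False
Step 2: Q ↔ Z is true when Q and Z have the same value. Result: True
Step 3: False ∧ True = False

False


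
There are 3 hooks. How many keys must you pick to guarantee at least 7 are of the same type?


Pigeonhole: to guarantee k in one of n categories, need (k-1)×n + 1.
k = 7, n = 3
Minimum = (7-1) × 3 + 1 = 6 × 3 + 1

19


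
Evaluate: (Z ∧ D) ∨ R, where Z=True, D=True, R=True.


Z = True, D = True, R = True
Expression: (Z ∧ D) ∨ R
Step 1: Z ∧ D = True AND True = True
Step 2: (True) ∨ R = True OR True = True

True


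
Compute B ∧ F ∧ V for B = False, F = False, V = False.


B = False, F = False, V = False
Step 1: B ∧ F = False AND False = False
Step 2: (False) ∧ V = (False) AND False = False
AND is true only when ALL operands are true.

False


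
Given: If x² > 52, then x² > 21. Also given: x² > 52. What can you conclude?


Modus ponens: P → Q, P ⊢ Q
P: x² > 52
Q: x² > 21
We have P → Q and P is true.
By modus ponens, Q must be true.

x² > 21


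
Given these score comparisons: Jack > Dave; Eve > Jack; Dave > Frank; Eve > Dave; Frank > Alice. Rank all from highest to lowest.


Constraints: Jack > Dave; Eve > Jack; Dave > Frank; Eve > Dave; Frank > Alice
Method: at each step, the next-highest is the one remaining person who never appears on the smaller side of a constraint between remaining people.
  Step 1: remaining {Frank, Alice, Eve, Jack, Dave}; on the smaller side: {Frank, Alice, Jack, Dave} → Eve is next (Eve > Jack; Eve > Dave).
  Step 2: remaining {Frank, Alice, Jack, Dave}; on the smaller side: {Frank, Alice, Dave} → Jack is next (Jack > Dave).
  Step 3: remaining {Frank, Alice, Dave}; on the smaller side: {Frank, Alice} → Dave is next (Dave > Frank).
  Step 4: remaining {Frank, Alice}; on the smaller side: {Alice} → Frank is next (Frank > Alice).
  Step 5: only Alice remains → lowest.
Final ranking (highest to lowest):

Eve > Jack > Dave > Frank > Alice


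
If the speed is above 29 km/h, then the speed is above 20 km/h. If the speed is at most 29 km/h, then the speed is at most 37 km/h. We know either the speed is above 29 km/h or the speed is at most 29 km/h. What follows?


Constructive dilemma: (P → Q) ∧ (R → S), P ∨ R ⊢ Q ∨ S
Premise 1: the speed is above 29 km/h → the speed is above 20 km/h
Premise 2: the speed is at most 29 km/h → the speed is at most 37 km/h
Premise 3: the speed is above 29 km/h ∨ the speed is at most 29 km/h
Case 1: Assuming the speed is above 29 km/h, then by Premise 1, the speed is above 20 km/h.
Case 2: Assuming the speed is at most 29 km/h, then by Premise 2, the speed is at most 37 km/h.
Since one of the speed is above 29 km/h or the speed is at most 29 km/h must hold, we get the speed is above 20 km/h or the speed is at most 37 km/h.

The speed is above 20 km/h or the speed is at most 37 km/h.


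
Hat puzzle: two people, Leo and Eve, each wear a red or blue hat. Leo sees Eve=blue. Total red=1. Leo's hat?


Total red = 1, Eve = blue
Red accounted for: 0
Remaining for Leo: 1
Leo's hat is red.

red


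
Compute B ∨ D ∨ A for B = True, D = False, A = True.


B = True, D = False, A = True
Step 1: B ∨ D = True OR False = True
Step 2: True ∨ A = True OR True = True
OR is true when at least one operand is true.

True


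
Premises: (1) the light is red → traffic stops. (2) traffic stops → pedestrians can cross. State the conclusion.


Hypothetical syllogism: P → Q, Q → R ⊢ P → R
Premise 1: the light is red → traffic stops
Premise 2: traffic stops → pedestrians can cross
Chain the implications: the middle term (traffic stops) links the two.
Conclusion: If the light is red, then pedestrians can cross.

If the light is red, then pedestrians can cross.


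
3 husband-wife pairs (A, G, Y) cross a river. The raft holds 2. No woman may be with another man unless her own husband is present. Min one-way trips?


Label couples A, G, Y (H = husband, W = wife).
Counting alone: 6 people, the raft carries 2 and someone must bring it back, so each round trip nets at most +1 on the far side until the last crossing → at least 9 trips. The jealousy constraint makes 9 impossible; the shortest valid schedule has 11:
1. WA+WG →  (far: WA,WG; near: HA,HG,HY,WY)
2. WA ←       (far: WG; near: HA,HG,HY,WA,WY)
3. WA+WY →  (far: WA,WG,WY; near: HA,HG,HY)
4. WA ←       (far: WG,WY; near: HA,HG,HY,WA)
5. HG+HY →  (far: HG,WG,HY,WY; near: HA,WA)
6. HG+WG ←  (far: HY,WY; near: HA,WA,HG,WG)
7. HA+HG →  (far: HA,HG,HY,WY; near: WA,WG)
8. WY ←       (far: HA,HG,HY; near: WA,WG,WY)
9. WA+WG →  (far: HA,WA,HG,WG,HY; near: WY)
10. HY ←      (far: HA,WA,HG,WG; near: HY,WY)
11. HY+WY → (far: all six; near: empty)
In every state each wife is either with her husband or with no other man.
Minimum trips = 11

11


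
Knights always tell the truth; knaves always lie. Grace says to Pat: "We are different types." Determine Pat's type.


Grace says: "We are different types."
Case 1: Grace is a Knight (truth-teller)
  Statement is true → they ARE different → Pat is a Knave
Case 2: Grace is a Knave (liar)
  Statement is false → they are NOT different → Pat is a Knave
In both cases, Pat is a Knave.

Knave


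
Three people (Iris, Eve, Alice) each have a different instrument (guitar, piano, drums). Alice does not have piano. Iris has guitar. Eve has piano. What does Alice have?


From clues:
  Eve → piano
  Iris → guitar
By elimination, Alice gets the remaining.

drums


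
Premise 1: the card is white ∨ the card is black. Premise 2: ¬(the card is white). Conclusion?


Disjunctive syllogism: P ∨ Q, ¬P ⊢ Q
Disjunction: the card is white ∨ the card is black
We know it is not the case that the card is white.
By disjunctive syllogism, the other disjunct must be true.

The card is black


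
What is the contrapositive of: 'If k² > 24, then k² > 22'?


Original: If k² > 24, then k² > 22
Contrapositive: If ¬Q, then ¬P
Negate Q: not (k² > 22)
Negate P: not (k² > 24)

If not (k² > 22), then not (k² > 24).


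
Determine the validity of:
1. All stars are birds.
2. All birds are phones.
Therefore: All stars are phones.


Premise 1: All stars are birds.
Premise 2: All birds are phones.
Conclusion: All stars are phones.
Barbara syllogism (AAA-1): All A are B, All B are C → All A are C.
Middle term (birds) distributed in premise 2.

Valid


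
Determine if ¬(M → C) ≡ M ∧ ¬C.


Expression 1: ¬(M → C)
Expression 2: M ∧ ¬C
Truth table (M C | Expr1 Expr2):
  T T |   F     F
  T F |   T     T
  F T |   F     F
  F F |   F     F
All 4 rows agree, so the expressions are logically equivalent.

Yes


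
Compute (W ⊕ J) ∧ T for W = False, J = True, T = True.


W = False, J = True, T = True
Step 1: W ⊕ J = False XOR True = True
Step 2: True ∧ T = True AND True = True
XOR true when exactly one of W,J is true; then AND with T.

True


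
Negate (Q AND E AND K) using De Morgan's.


De Morgan's law: ¬(P ∧ Q ∧ R) ≡ ¬P ∨ ¬Q ∨ ¬R
¬(Q ∧ E ∧ K) = ¬Q ∨ ¬E ∨ ¬K

¬Q ∨ ¬E ∨ ¬K


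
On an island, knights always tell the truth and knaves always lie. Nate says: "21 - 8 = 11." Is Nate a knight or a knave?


Statement: "21 - 8 = 11."
Actual: 21 - 8 = 13
Claimed: 11
Statement is FALSE → Nate lies → Knave

Knave


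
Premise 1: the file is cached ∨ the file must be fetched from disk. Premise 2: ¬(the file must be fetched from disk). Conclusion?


Disjunctive syllogism: P ∨ Q, ¬P ⊢ Q
Disjunction: the file is cached ∨ the file must be fetched from disk
We know it is not the case that the file must be fetched from disk.
By disjunctive syllogism, the other disjunct must be true.

The file is cached


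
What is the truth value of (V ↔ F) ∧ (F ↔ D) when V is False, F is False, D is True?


V = False, F = False, D = True
Step 1: V ↔ F is true when V and F have the same value. Result: True
Step 2: F ↔ D is true when F and D have the same value. Result: False
Step 3: True ∧ False = False

False


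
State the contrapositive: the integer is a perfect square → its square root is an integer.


Original: If the integer is a perfect square, then its square root is an integer
Contrapositive: If ¬Q, then ¬P
Negate Q: not (its square root is an integer)
Negate P: not (the integer is a perfect square)

If not (its square root is an integer), then not (the integer is a perfect square).


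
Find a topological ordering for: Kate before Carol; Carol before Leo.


Constraints: Kate before Carol; Carol before Leo
Method: repeatedly schedule the remaining task that has no remaining task required before it.
  Step 1: remaining {Carol, Leo, Kate}; every task except Kate still has a predecessor pending → schedule Kate.
  Step 2: remaining {Carol, Leo}; every task except Carol still has a predecessor pending → schedule Carol.
  Step 3: only Leo remains → schedule Leo.
Resulting order:

Kate → Carol → Leo


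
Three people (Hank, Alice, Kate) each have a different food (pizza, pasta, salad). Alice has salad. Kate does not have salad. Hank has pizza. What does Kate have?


From clues:
  Hank → pizza
  Alice → salad
By elimination, Kate gets the remaining.

pasta


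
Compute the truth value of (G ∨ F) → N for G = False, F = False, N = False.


G = False, F = False, N = False
Step 1: G ∨ F = False OR False = False
Step 2: (False) → N: false only when antecedent=True and N=False.
Result: True

True


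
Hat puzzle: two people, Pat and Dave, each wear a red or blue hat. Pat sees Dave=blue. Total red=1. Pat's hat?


Total red = 1, Dave = blue
Red accounted for: 0
Remaining for Pat: 1
Pat's hat is red.

red


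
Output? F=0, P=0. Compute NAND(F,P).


F AND P = 0
NOT(0) = 1

1


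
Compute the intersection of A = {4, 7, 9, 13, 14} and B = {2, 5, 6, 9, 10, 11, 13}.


A = {4, 7, 9, 13, 14}
B = {2, 5, 6, 9, 10, 11, 13}
Operation: intersection
Elements in both: 9, 13

{9, 13}


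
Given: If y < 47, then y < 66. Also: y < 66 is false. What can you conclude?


Modus tollens: P → Q, ¬Q ⊢ ¬P
P: y < 47
Q: y < 66
We have P → Q and Q is false.
By modus tollens, P must be false.

It is not the case that y < 47


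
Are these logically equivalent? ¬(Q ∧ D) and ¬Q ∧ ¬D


Expression 1: ¬(Q ∧ D)
Expression 2: ¬Q ∧ ¬D
Truth table (Q D | Expr1 Expr2):
  T T |   F     F
  T F |   T     F   ← differ
  F T |   T     F   ← differ
  F F |   T     T
Counterexample: Q=T, D=F gives Expr1 = T but Expr2 = F, so the expressions are NOT logically equivalent.

No


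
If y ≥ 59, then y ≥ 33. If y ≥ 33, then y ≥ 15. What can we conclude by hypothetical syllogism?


Hypothetical syllogism: P → Q, Q → R ⊢ P → R
Premise 1: y ≥ 59 → y ≥ 33
Premise 2: y ≥ 33 → y ≥ 15
Chain the implications: the middle term (y ≥ 33) links the two.
Conclusion: If y ≥ 59, then y ≥ 15.

If y ≥ 59, then y ≥ 15.


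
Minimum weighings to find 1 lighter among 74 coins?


Each weighing has 3 outcomes (left heavy / balance / right heavy), so k weighings distinguish at most 3^k cases; splitting into three near-equal groups achieves this.
Need 3^k ≥ 74: 3^3 = 27 < 74 ≤ 3^4 = 81
k = ⌈log₃(74)⌉ = 4

4


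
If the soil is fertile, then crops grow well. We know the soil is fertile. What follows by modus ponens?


Modus ponens: P → Q, P ⊢ Q
P: the soil is fertile
Q: crops grow well
We have P → Q and P is true.
By modus ponens, Q must be true.

Crops grow well


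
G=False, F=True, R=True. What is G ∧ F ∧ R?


G = False, F = True, R = True
Expression: G ∧ F ∧ R
Step 1: G ∧ F = False AND True = False
Step 2: (False) ∧ R = False AND True = False

False


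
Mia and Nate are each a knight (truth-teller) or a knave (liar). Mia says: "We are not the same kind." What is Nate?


Mia says: "We are not the same kind."
Case 1: Mia is a Knight (truth-teller)
  Statement is true → they ARE different → Nate is a Knave
Case 2: Mia is a Knave (liar)
  Statement is false → they are NOT different → Nate is a Knave
In both cases, Nate is a Knave.

Knave


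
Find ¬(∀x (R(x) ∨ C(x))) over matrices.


Original: ∀x (R(x) ∨ C(x))
Rule: ¬∀→∃, ¬∃→∀, negate predicate.
Negation: ∃x (¬R(x) ∧ ¬C(x))

∃x (¬R(x) ∧ ¬C(x))


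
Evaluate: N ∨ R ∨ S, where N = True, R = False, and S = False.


N = True, R = False, S = False
Step 1: N ∨ R = True OR False = True
Step 2: True ∨ S = True OR False = True
OR is true when at least one operand is true.

True


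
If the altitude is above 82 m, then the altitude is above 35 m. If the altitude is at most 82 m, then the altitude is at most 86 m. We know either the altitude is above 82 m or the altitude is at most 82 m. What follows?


Constructive dilemma: (P → Q) ∧ (R → S), P ∨ R ⊢ Q ∨ S
Premise 1: the altitude is above 82 m → the altitude is above 35 m
Premise 2: the altitude is at most 82 m → the altitude is at most 86 m
Premise 3: the altitude is above 82 m ∨ the altitude is at most 82 m
Case 1: Assuming the altitude is above 82 m, then by Premise 1, the altitude is above 35 m.
Case 2: Assuming the altitude is at most 82 m, then by Premise 2, the altitude is at most 86 m.
Since one of the altitude is above 82 m or the altitude is at most 82 m must hold, we get the altitude is above 35 m or the altitude is at most 86 m.

The altitude is above 35 m or the altitude is at most 86 m.


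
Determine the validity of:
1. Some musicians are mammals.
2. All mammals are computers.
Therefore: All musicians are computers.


Premise 1: Some musicians are mammals.
Premise 2: All mammals are computers.
Conclusion: All musicians are computers.
Fallacy: illicit minor. The minor term (musicians) is distributed in the conclusion ('All musicians ...') but undistributed in its premise ('Some musicians are mammals' doesn't cover all musicians).
Only 'Some musicians are computers' follows, not 'All'.

Invalid


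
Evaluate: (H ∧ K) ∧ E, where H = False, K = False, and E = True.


H = False, K = False, E = True
Step 1: H ∧ K = False AND False = False
Step 2: False ∧ E = False AND True = False
AND is true only when ALL operands are true.

False


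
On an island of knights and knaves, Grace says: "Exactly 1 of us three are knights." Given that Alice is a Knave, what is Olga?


Grace claims exactly 1 knights among Grace, Alice, Olga.
Given: Alice is a Knave.

Case 1: Grace is a Knight (tells truth)
  Then exactly 1 of the three are knights.
  Counting Grace, Alice: 1 knight(s) so far. Need 0 more → Olga = Knave.
Case 2: Grace is a Knave (lies)
  Then the count is NOT 1.
  If Olga = Knight, count = 1 = 1 → claim would be true, contradicts lie.
  If Olga = Knave, count = 0 ≠ 1 → lie confirmed ✓

Olga is a Knave.

Knave


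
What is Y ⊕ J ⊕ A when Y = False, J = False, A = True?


Y = False, J = False, A = True
Step 1: Y ⊕ J = False XOR False = False
Step 2: False ⊕ A = False XOR True = True
XOR is true when an odd number of operands are true.

True


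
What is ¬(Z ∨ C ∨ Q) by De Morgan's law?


De Morgan's law: ¬(P ∨ Q ∨ R) ≡ ¬P ∧ ¬Q ∧ ¬R
¬(Z ∨ C ∨ Q) = ¬Z ∧ ¬C ∧ ¬Q

¬Z ∧ ¬C ∧ ¬Q


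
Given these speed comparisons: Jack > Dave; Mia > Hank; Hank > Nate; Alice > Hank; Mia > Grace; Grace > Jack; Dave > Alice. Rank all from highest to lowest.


Constraints: Jack > Dave; Mia > Hank; Hank > Nate; Alice > Hank; Mia > Grace; Grace > Jack; Dave > Alice
Method: at each step, the next-highest is the one remaining person who never appears on the smaller side of a constraint between remaining people.
  Step 1: remaining {Alice, Mia, Hank, Grace, Dave, Nate, Jack}; on the smaller side: {Alice, Hank, Grace, Dave, Nate, Jack} → Mia is next (Mia > Hank; Mia > Grace).
  Step 2: remaining {Alice, Hank, Grace, Dave, Nate, Jack}; on the smaller side: {Alice, Hank, Dave, Nate, Jack} → Grace is next (Grace > Jack).
  Step 3: remaining {Alice, Hank, Dave, Nate, Jack}; on the smaller side: {Alice, Hank, Dave, Nate} → Jack is next (Jack > Dave).
  Step 4: remaining {Alice, Hank, Dave, Nate}; on the smaller side: {Alice, Hank, Nate} → Dave is next (Dave > Alice).
  Step 5: remaining {Alice, Hank, Nate}; on the smaller side: {Hank, Nate} → Alice is next (Alice > Hank).
  Step 6: remaining {Hank, Nate}; on the smaller side: {Nate} → Hank is next (Hank > Nate).
  Step 7: only Nate remains → lowest.
Final ranking (highest to lowest):

Mia > Grace > Jack > Dave > Alice > Hank > Nate


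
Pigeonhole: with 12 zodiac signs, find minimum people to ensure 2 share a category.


Pigeonhole: to guarantee k in one of n categories, need (k-1)×n + 1.
k = 2, n = 12
Minimum = (2-1) × 12 + 1 = 1 × 12 + 1

13


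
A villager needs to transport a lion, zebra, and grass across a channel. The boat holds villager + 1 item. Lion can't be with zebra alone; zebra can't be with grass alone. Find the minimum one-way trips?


1. villager+zebra → 2. villager ← 3. villager+lion → 4. villager+zebra ← 5. villager+grass → 6. villager ← 7. villager+zebra →
Minimum trips = 7

7


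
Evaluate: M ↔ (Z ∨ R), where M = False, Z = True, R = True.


M = False, Z = True, R = True
Step 1: Z ∨ R = True OR True = True
Step 2: M ↔ (True): true when both sides have same truth value.
Result: False ↔ True = False

False


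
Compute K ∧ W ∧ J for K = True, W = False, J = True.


K = True, W = False, J = True
Step 1: K ∧ W = True AND False = False
Step 2: (False) ∧ J = (False) AND True = False
AND is true only when ALL operands are true.

False


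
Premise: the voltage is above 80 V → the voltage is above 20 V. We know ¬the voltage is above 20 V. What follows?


Modus tollens: P → Q, ¬Q ⊢ ¬P
P: the voltage is above 80 V
Q: the voltage is above 20 V
We have P → Q and Q is false.
By modus tollens, P must be false.

It is not the case that the voltage is above 80 V


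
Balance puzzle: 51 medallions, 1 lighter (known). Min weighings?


Each weighing has 3 outcomes (left heavy / balance / right heavy), so k weighings distinguish at most 3^k cases; splitting into three near-equal groups achieves this.
Need 3^k ≥ 51: 3^3 = 27 < 51 ≤ 3^4 = 81
k = ⌈log₃(51)⌉ = 4

4


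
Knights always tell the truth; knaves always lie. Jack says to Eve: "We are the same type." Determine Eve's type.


Jack says: "We are the same type."
Case 1: Jack is a Knight (truth-teller)
  Statement is true → they ARE the same → Eve is also a Knight
Case 2: Jack is a Knave (liar)
  Statement is false → they are NOT the same → Eve is a Knight
In both cases, Eve is a Knight.

Knight


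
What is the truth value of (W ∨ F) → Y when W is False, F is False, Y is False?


W = False, F = False, Y = False
Step 1: W ∨ F = False OR False = False
Step 2: (False) → Y: false only when antecedent=True and Y=False.
Result: True

True


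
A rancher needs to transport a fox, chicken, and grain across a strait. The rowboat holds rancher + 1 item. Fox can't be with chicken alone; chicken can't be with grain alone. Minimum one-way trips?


1. rancher+chicken → 2. rancher ← 3. rancher+fox → 4. rancher+chicken ← 5. rancher+grain → 6. rancher ← 7. rancher+chicken →
Minimum trips = 7

7


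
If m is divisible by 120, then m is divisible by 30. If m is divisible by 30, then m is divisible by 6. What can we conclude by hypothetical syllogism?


Hypothetical syllogism: P → Q, Q → R ⊢ P → R
Premise 1: m is divisible by 120 → m is divisible by 30
Premise 2: m is divisible by 30 → m is divisible by 6
Chain the implications: the middle term (m is divisible by 30) links the two.
Conclusion: If m is divisible by 120, then m is divisible by 6.

If m is divisible by 120, then m is divisible by 6.


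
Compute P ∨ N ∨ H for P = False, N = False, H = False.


P = False, N = False, H = False
Step 1: P ∨ N = False OR False = False
Step 2: False ∨ H = False OR False = False
OR is true when at least one operand is true.

False


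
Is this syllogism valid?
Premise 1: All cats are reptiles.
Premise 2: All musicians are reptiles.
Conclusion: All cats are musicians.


Premise 1: All cats are reptiles.
Premise 2: All musicians are reptiles.
Conclusion: All cats are musicians.
Fallacy: undistributed middle. reptiles is predicate in both.
Counterexample: cats and musicians could be disjoint subsets of reptiles.

Invalid


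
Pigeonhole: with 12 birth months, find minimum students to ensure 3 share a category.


Pigeonhole: to guarantee k in one of n categories, need (k-1)×n + 1.
k = 3, n = 12
Minimum = (3-1) × 12 + 1 = 2 × 12 + 1

25


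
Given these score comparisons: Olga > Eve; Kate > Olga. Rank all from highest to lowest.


Constraints: Olga > Eve; Kate > Olga
Method: at each step, the next-highest is the one remaining person who never appears on the smaller side of a constraint between remaining people.
  Step 1: remaining {Eve, Kate, Olga}; on the smaller side: {Eve, Olga} → Kate is next (Kate > Olga).
  Step 2: remaining {Eve, Olga}; on the smaller side: {Eve} → Olga is next (Olga > Eve).
  Step 3: only Eve remains → lowest.
Final ranking (highest to lowest):

Kate > Olga > Eve


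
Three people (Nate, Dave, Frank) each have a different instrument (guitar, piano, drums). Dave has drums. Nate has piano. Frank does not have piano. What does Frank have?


From clues:
  Nate → piano
  Dave → drums
By elimination, Frank gets the remaining.

guitar


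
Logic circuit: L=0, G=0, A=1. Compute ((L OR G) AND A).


L OR G = 0|0 = 0
0 AND 1 = 0

0


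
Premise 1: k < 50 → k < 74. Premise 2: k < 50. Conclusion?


Modus ponens: P → Q, P ⊢ Q
P: k < 50
Q: k < 74
We have P → Q and P is true.
By modus ponens, Q must be true.

k < 74


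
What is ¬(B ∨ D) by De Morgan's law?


De Morgan's law: ¬(P ∨ Q) ≡ ¬P ∧ ¬Q
¬(B ∨ D) = ¬B ∧ ¬D

¬B ∧ ¬D


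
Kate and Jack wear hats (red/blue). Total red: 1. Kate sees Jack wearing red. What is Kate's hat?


Total red = 1, Jack = red
Red accounted for: 1
Remaining for Kate: 0
Kate's hat is blue.

blue


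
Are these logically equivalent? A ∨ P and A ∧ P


Expression 1: A ∨ P
Expression 2: A ∧ P
Truth table (A P | Expr1 Expr2):
  T T |   T     T
  T F |   T     F   ← differ
  F T |   T     F   ← differ
  F F |   F     F
Counterexample: A=T, P=F gives Expr1 = T but Expr2 = F, so the expressions are NOT logically equivalent.

No


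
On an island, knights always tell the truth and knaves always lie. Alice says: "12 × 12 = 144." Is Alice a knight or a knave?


Statement: "12 × 12 = 144."
Actual: 12 × 12 = 144
Claimed: 144
Statement is TRUE → Alice tells the truth → Knight

Knight


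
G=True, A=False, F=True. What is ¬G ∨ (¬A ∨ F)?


G = True, A = False, F = True
Expression: ¬G ∨ (¬A ∨ F)
Step 1: ¬A = NOT False = True
Step 2: ¬A ∨ F = True OR True = True
Step 3: ¬G = NOT True = False
Step 4: (False) ∨ (True) = False OR True = True

True


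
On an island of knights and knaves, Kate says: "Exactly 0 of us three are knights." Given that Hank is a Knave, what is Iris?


Kate claims exactly 0 knights among Kate, Hank, Iris.
Given: Hank is a Knave.

Case 1: Kate is a Knight (tells truth)
  Then exactly 0 of the three are knights.
  Counting Kate, Hank: 1 knight(s) so far. Need -1 more → impossible.
Case 2: Kate is a Knave (lies)
  Then the count is NOT 0.
  If Iris = Knave, count = 0 = 0 → claim would be true, contradicts lie.
  If Iris = Knight, count = 1 ≠ 0 → lie confirmed ✓

Iris is a Knight.

Knight


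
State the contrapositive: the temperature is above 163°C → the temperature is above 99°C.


Original: If the temperature is above 163°C, then the temperature is above 99°C
Contrapositive: If ¬Q, then ¬P
Negate Q: not (the temperature is above 99°C)
Negate P: not (the temperature is above 163°C)

If not (the temperature is above 99°C), then not (the temperature is above 163°C).


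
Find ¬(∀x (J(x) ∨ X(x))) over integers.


Original: ∀x (J(x) ∨ X(x))
Rule: ¬∀→∃, ¬∃→∀, negate predicate.
Negation: ∃x (¬J(x) ∧ ¬X(x))

∃x (¬J(x) ∧ ¬X(x))


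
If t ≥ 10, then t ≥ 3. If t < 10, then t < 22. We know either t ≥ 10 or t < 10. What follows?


Constructive dilemma: (P → Q) ∧ (R → S), P ∨ R ⊢ Q ∨ S
Premise 1: t ≥ 10 → t ≥ 3
Premise 2: t < 10 → t < 22
Premise 3: t ≥ 10 ∨ t < 10
Case 1: Assuming t ≥ 10, then by Premise 1, t ≥ 3.
Case 2: Assuming t < 10, then by Premise 2, t < 22.
Since one of t ≥ 10 or t < 10 must hold, we get t ≥ 3 or t < 22.

t ≥ 3 or t < 22.


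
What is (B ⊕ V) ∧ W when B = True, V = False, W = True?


B = True, V = False, W = True
Step 1: B ⊕ V = True XOR False = True
Step 2: True ∧ W = True AND True = True
XOR true when exactly one of B,V is true; then AND with W.

True


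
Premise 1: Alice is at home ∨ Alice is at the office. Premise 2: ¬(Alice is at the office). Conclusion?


Disjunctive syllogism: P ∨ Q, ¬P ⊢ Q
Disjunction: Alice is at home ∨ Alice is at the office
We know it is not the case that Alice is at the office.
By disjunctive syllogism, the other disjunct must be true.

Alice is at home


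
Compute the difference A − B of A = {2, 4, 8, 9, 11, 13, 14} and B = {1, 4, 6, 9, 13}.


A = {2, 4, 8, 9, 11, 13, 14}
B = {1, 4, 6, 9, 13}
Operation: difference A − B
In A but not B: 2, 8, 11, 14

{2, 8, 11, 14}


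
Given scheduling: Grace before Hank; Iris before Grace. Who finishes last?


Constraints: Grace before Hank; Iris before Grace
The last task can have nothing scheduled after it, so it must never appear on the left of a 'before'.
Tasks appearing before some other task: Grace, Iris.
The only task not in that list is Hank → it is last.

Hank


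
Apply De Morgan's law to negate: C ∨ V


De Morgan's law: ¬(P ∨ Q) ≡ ¬P ∧ ¬Q
¬(C ∨ V) = ¬C ∧ ¬V

¬C ∧ ¬V


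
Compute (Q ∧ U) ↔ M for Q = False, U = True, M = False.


Q = False, U = True, M = False
Step 1: Q ∧ U = False AND True = False
Step 2: (False) ↔ M: true when both sides have same truth value.
Result: False ↔ False = True

True


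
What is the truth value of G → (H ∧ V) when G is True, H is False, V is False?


G = True, H = False, V = False
Step 1: H ∧ V = False AND False = False
Step 2: G → (False): false only when G=True and consequent=False.
Result: False

False


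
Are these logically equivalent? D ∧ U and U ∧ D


Expression 1: D ∧ U
Expression 2: U ∧ D
Truth table (D U | Expr1 Expr2):
  T T |   T     T
  T F |   F     F
  F T |   F     F
  F F |   F     F
All 4 rows agree, so the expressions are logically equivalent.

Yes


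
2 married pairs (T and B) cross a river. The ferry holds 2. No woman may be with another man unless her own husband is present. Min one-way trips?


Label couples T and B.
1. WT+WB → (far: WT,WB; near: HT,HB)
2. WT ←   (far: WB; near: HT,HB,WT)
3. HT+HB → (far: HT,HB,WB; near: WT)
4. HT ←   (far: HB,WB; near: HT,WT)  — HT returns, since WT is alone on near bank
5. HT+WT → (far: all four; near: empty)
Every state respects the constraint.
Minimum trips = 5

5


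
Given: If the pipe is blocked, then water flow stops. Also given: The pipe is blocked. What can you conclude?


Modus ponens: P → Q, P ⊢ Q
P: the pipe is blocked
Q: water flow stops
We have P → Q and P is true.
By modus ponens, Q must be true.

Water flow stops


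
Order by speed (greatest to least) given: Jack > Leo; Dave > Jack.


Constraints: Jack > Leo; Dave > Jack
Method: at each step, the next-highest is the one remaining person who never appears on the smaller side of a constraint between remaining people.
  Step 1: remaining {Leo, Jack, Dave}; on the smaller side: {Leo, Jack} → Dave is next (Dave > Jack).
  Step 2: remaining {Leo, Jack}; on the smaller side: {Leo} → Jack is next (Jack > Leo).
  Step 3: only Leo remains → lowest.
Final ranking (highest to lowest):

Dave > Jack > Leo


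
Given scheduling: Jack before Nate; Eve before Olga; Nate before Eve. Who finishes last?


Constraints: Jack before Nate; Eve before Olga; Nate before Eve
The last task can have nothing scheduled after it, so it must never appear on the left of a 'before'.
Tasks appearing before some other task: Jack, Eve, Nate.
The only task not in that list is Olga → it is last.

Olga


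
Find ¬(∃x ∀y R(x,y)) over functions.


Original: ∃x ∀y R(x,y)
Rule: ¬∀→∃, ¬∃→∀, negate predicate.
Negation: ∀x ∃y ¬R(x,y)

∀x ∃y ¬R(x,y)


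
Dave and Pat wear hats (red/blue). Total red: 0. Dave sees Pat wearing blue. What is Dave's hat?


Total red = 0, Pat = blue
Red accounted for: 0
Remaining for Dave: 0
Dave's hat is blue.

blue


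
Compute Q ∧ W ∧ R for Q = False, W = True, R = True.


Q = False, W = True, R = True
Step 1: Q ∧ W = False AND True = False
Step 2: (False) ∧ R = (False) AND True = False
AND is true only when ALL operands are true.

False


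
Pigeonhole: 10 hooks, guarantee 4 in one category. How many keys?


Pigeonhole: to guarantee k in one of n categories, need (k-1)×n + 1.
k = 4, n = 10
Minimum = (4-1) × 10 + 1 = 3 × 10 + 1

31


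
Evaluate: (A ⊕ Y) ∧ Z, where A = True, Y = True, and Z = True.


A = True, Y = True, Z = True
Step 1: A ⊕ Y = True XOR True = False
Step 2: False ∧ Z = False AND True = False
XOR true when exactly one of A,Y is true; then AND with Z.

False


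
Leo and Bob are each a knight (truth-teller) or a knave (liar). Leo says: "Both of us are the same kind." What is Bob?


Leo says: "Both of us are the same kind."
Case 1: Leo is a Knight (truth-teller)
  Statement is true → they ARE the same → Bob is also a Knight
Case 2: Leo is a Knave (liar)
  Statement is false → they are NOT the same → Bob is a Knight
In both cases, Bob is a Knight.

Knight


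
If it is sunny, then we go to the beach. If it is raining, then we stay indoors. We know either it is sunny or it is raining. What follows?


Constructive dilemma: (P → Q) ∧ (R → S), P ∨ R ⊢ Q ∨ S
Premise 1: it is sunny → we go to the beach
Premise 2: it is raining → we stay indoors
Premise 3: it is sunny ∨ it is raining
Case 1: Assuming it is sunny, then by Premise 1, we go to the beach.
Case 2: Assuming it is raining, then by Premise 2, we stay indoors.
Since one of it is sunny or it is raining must hold, we get we go to the beach or we stay indoors.

We go to the beach or we stay indoors.


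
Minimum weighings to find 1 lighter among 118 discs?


Each weighing has 3 outcomes (left heavy / balance / right heavy), so k weighings distinguish at most 3^k cases; splitting into three near-equal groups achieves this.
Need 3^k ≥ 118: 3^4 = 81 < 118 ≤ 3^5 = 243
k = ⌈log₃(118)⌉ = 5

5


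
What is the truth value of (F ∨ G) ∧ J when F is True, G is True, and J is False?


F = True, G = True, J = False
Step 1: F ∨ G = True OR True = True
Step 2: True ∧ J = True AND False = False
OR is true when at least one operand is true; AND requires both.

False


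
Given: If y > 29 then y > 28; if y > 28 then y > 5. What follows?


Hypothetical syllogism: P → Q, Q → R ⊢ P → R
Premise 1: y > 29 → y > 28
Premise 2: y > 28 → y > 5
Chain the implications: the middle term (y > 28) links the two.
Conclusion: If y > 29, then y > 5.

If y > 29, then y > 5.


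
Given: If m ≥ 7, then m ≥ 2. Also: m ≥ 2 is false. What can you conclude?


Modus tollens: P → Q, ¬Q ⊢ ¬P
P: m ≥ 7
Q: m ≥ 2
We have P → Q and Q is false.
By modus tollens, P must be false.

It is not the case that m ≥ 7


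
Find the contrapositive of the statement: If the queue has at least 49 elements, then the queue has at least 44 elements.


Original: If the queue has at least 49 elements, then the queue has at least 44 elements
Contrapositive: If ¬Q, then ¬P
Negate Q: not (the queue has at least 44 elements)
Negate P: not (the queue has at least 49 elements)

If not (the queue has at least 44 elements), then not (the queue has at least 49 elements).


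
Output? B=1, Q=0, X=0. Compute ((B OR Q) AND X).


B OR Q = 1|0 = 1
1 AND 0 = 0

0


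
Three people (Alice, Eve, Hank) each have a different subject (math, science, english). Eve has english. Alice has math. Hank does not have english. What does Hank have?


From clues:
  Alice → math
  Eve → english
By elimination, Hank gets the remaining.

science


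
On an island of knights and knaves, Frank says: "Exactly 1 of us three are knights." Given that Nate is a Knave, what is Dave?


Frank claims exactly 1 knights among Frank, Nate, Dave.
Given: Nate is a Knave.

Case 1: Frank is a Knight (tells truth)
  Then exactly 1 of the three are knights.
  Counting Frank, Nate: 1 knight(s) so far. Need 0 more → Dave = Knave.
Case 2: Frank is a Knave (lies)
  Then the count is NOT 1.
  If Dave = Knight, count = 1 = 1 → claim would be true, contradicts lie.
  If Dave = Knave, count = 0 ≠ 1 → lie confirmed ✓

Dave is a Knave.

Knave


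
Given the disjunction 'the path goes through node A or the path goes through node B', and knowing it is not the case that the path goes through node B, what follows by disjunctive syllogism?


Disjunctive syllogism: P ∨ Q, ¬P ⊢ Q
Disjunction: the path goes through node A ∨ the path goes through node B
We know it is not the case that the path goes through node B.
By disjunctive syllogism, the other disjunct must be true.

The path goes through node A


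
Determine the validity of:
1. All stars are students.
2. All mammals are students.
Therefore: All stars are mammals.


Premise 1: All stars are students.
Premise 2: All mammals are students.
Conclusion: All stars are mammals.
Fallacy: undistributed middle. students is predicate in both.
Counterexample: stars and mammals could be disjoint subsets of students.

Invalid


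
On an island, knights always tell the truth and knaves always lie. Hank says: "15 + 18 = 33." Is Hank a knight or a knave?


Statement: "15 + 18 = 33."
Actual: 15 + 18 = 33
Claimed: 33
Statement is TRUE → Hank tells the truth → Knight

Knight


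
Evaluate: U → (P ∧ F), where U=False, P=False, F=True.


U = False, P = False, F = True
Expression: U → (P ∧ F)
Step 1: P ∧ F = False AND True = False
Step 2: U → (False) = False → False = True

True


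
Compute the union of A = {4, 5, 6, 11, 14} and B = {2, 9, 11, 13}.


A = {4, 5, 6, 11, 14}
B = {2, 9, 11, 13}
Operation: union
All elements combined: 2, 4, 5, 6, 9, 11, 13, 14

{2, 4, 5, 6, 9, 11, 13, 14}


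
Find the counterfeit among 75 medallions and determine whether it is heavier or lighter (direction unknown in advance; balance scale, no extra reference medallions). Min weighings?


Let n = 75. 150 possibilities (n medallions × lighter/heavier); each weighing has 3 outcomes.
Bound for k weighings: say the first weighing puts j medallions on each pan. If it tips, the 2j weighed medallions remain suspects (each with a known direction) and k-1 weighings give 3^(k-1) outcomes; 3^(k-1) is odd, so 2j ≤ 3^(k-1) - 1. If it balances, the n - 2j unweighed medallions remain with direction unknown: 2(n - 2j) ≤ 3^(k-1) - 1 by the same parity argument. Adding, n ≤ (3^(k-1) - 1) + (3^(k-1) - 1)/2 = (3^k - 3)/2, and the classical three-group strategy achieves this (3 medallions in 2 weighings, 12 in 3, 39 in 4, 120 in 5).
So we need the smallest k with (3^k - 3)/2 ≥ 75.
k = 4: (3^4 - 3)/2 = 39 < 75 ✗
k = 5: (3^5 - 3)/2 = 120 ≥ 75 ✓

5


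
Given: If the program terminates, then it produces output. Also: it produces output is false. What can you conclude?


Modus tollens: P → Q, ¬Q ⊢ ¬P
P: the program terminates
Q: it produces output
We have P → Q and Q is false.
By modus tollens, P must be false.

It is not the case that the program terminates


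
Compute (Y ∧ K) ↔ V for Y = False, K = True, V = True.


Y = False, K = True, V = True
Step 1: Y ∧ K = False AND True = False
Step 2: (False) ↔ V: true when both sides have same truth value.
Result: False ↔ True = False

False


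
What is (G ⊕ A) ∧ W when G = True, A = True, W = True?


G = True, A = True, W = True
Step 1: G ⊕ A = True XOR True = False
Step 2: False ∧ W = False AND True = False
XOR true when exactly one of G,A is true; then AND with W.

False


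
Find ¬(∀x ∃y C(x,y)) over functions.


Original: ∀x ∃y C(x,y)
Rule: ¬∀→∃, ¬∃→∀, negate predicate.
Negation: ∃x ∀y ¬C(x,y)

∃x ∀y ¬C(x,y)


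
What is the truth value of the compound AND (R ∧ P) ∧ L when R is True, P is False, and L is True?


R = True, P = False, L = True
Step 1: R ∧ P = True AND False = False
Step 2: False ∧ L = False AND True = False
AND is true only when ALL operands are true.

False


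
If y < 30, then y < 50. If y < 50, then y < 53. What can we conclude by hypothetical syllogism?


Hypothetical syllogism: P → Q, Q → R ⊢ P → R
Premise 1: y < 30 → y < 50
Premise 2: y < 50 → y < 53
Chain the implications: the middle term (y < 50) links the two.
Conclusion: If y < 30, then y < 53.

If y < 30, then y < 53.
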